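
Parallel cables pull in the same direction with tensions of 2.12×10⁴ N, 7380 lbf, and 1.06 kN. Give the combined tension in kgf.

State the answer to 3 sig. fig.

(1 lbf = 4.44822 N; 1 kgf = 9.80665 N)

2.12×10⁴ N (already N)
7380 lbf × 4.44822 = 32827.9 N
1.06 kN × 1000 = 1060 N
Total: 21200 + 32827.9 + 1060 = 55087.9 N
In kgf: 55087.9 / 9.80665 = 5617.4 kgf

5620 kgf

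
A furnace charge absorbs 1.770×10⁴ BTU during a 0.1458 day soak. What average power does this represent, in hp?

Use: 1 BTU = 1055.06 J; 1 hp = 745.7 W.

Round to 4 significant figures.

1.988 hp

1.770×10⁴ BTU × 1055.06 → 1.86746×10⁷ J
0.1458 day × 86400 → 12597.1 s
P = E / t = 1.86746×10⁷ J / 12597.1 s = 1482.45 W
1482.45 W ÷ (745.7 W/hp) = 1.988 hp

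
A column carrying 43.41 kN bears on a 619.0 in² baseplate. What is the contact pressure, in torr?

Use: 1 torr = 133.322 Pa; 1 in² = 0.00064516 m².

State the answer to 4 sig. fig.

43.41 kN × 1000 = 43410 N
619.0 in² × 0.00064516 = 0.399354 m²
P = F / A = 43410 N / 0.399354 m² = 108701 Pa
108701 Pa ÷ (133.322 Pa/torr) = 815.327 torr

815.3 torr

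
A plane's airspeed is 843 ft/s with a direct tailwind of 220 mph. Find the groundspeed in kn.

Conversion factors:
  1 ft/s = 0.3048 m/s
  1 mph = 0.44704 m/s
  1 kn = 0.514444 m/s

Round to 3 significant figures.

843 ft/s × 0.3048 = 256.946 m/s
220 mph × 0.44704 = 98.3488 m/s
Combined: 256.946 + 98.3488 = 355.295 m/s
In kn: 355.295 / 0.514444 = 690.639 kn

691 kn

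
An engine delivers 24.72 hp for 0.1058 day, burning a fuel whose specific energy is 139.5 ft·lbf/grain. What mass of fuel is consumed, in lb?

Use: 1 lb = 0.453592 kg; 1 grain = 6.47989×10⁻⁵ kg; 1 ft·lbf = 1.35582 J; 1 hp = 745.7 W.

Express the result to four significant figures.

127.3 lb

24.72 hp → 18433.7 W
0.1058 day → 9141.12 s
E = P × t = 18433.7 × 9141.12 = 1.68505×10⁸ J
139.5 ft·lbf/grain → 2.91883×10⁶ J/kg
m = E / e_s = 1.68505×10⁸ / 2.91883×10⁶ = 57.7303 kg
In lb: 57.7303 / 0.453592 = 127.274 lb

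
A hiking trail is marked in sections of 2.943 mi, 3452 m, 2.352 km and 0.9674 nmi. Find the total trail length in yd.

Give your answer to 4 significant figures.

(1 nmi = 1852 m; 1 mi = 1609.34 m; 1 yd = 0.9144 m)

1.349×10⁴ yd

2.943 mi × 1609.34 = 4736.29 m
3452 m (already m)
2.352 km × 1000 = 2352 m
0.9674 nmi × 1852 = 1791.62 m
Sum: 4736.29 + 3452 + 2352 + 1791.62 = 12331.9 m
In yd: 12331.9 / 0.9144 = 13486.3 yd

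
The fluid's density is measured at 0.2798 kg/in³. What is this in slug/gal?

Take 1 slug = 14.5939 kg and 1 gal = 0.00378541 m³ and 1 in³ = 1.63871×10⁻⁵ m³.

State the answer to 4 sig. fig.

0.2798 kg/in³ ÷ 1.63871×10⁻⁵ m³/in³ = 17074.4 kg/m³
17074.4 kg/m³ ÷ 14.5939 kg/slug × 0.00378541 m³/gal = 4.42881 slug/gal

4.429 slug/gal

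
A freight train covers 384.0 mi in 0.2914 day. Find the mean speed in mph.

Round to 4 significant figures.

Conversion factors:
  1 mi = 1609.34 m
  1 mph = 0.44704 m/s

54.91 mph

384.0 mi × 1609.34 = 617987 m
0.2914 day × 86400 = 25177 s
v = d / t = 617987 m / 25177 s = 24.5457 m/s
24.5457 m/s ÷ (0.44704 m/s/mph) = 54.9072 mph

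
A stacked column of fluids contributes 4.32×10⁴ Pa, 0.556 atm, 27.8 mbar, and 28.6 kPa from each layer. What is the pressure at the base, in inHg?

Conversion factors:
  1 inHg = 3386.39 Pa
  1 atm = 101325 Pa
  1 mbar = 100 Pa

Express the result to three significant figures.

38.7 inHg

4.32×10⁴ Pa (already Pa)
0.556 atm × 101325 → 56336.7 Pa
27.8 mbar × 100 → 2780 Pa
28.6 kPa × 1000 → 28600 Pa
Combined: 43200 + 56336.7 + 2780 + 28600 = 130917 Pa
In inHg: 130917 / 3386.39 = 38.6598 inHg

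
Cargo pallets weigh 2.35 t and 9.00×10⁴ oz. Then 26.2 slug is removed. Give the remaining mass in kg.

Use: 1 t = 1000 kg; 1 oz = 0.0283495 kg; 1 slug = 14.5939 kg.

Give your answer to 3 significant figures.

4520 kg

2.35 t × 1000 = 2350 kg
9.00×10⁴ oz × 0.0283495 = 2551.46 kg
26.2 slug × 14.5939 = 382.36 kg
Result: 2350 + 2551.46 − 382.36 = 4519.1 kg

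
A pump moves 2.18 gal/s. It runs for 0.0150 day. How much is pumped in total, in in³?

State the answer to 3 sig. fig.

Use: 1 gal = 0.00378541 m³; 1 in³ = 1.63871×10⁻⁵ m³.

6.53×10⁵ in³

2.18 gal/s → 0.00825219 m³/s
0.0150 day → 1296 s
V = Q × t = 0.00825219 × 1296 = 10.6948 m³
In in³: 10.6948 / 1.63871×10⁻⁵ = 652635 in³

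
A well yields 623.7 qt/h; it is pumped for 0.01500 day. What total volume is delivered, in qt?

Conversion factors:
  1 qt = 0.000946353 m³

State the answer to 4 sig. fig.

224.5 qt

623.7 qt/h → 1.63956×10⁻⁴ m³/s
0.01500 day → 1296 s
V = Q × t = 1.63956×10⁻⁴ × 1296 = 0.212487 m³
In qt: 0.212487 / 0.000946353 = 224.532 qt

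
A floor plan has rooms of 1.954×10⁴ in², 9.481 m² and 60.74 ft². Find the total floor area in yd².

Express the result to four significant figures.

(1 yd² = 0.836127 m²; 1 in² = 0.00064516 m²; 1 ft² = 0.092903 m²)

33.17 yd²

1.954×10⁴ in² × 0.00064516 = 12.6064 m²
9.481 m² (already m²)
60.74 ft² × 0.092903 = 5.64293 m²
Sum: 12.6064 + 9.481 + 5.64293 = 27.7303 m²
In yd²: 27.7303 / 0.836127 = 33.1652 yd²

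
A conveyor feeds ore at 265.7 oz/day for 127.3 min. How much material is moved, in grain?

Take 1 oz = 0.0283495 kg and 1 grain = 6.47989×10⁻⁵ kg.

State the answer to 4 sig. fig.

1.028×10⁴ grain

265.7 oz/day → 8.71813×10⁻⁵ kg/s
127.3 min → 7638 s
m = ṁ × t = 8.71813×10⁻⁵ × 7638 = 0.665891 kg
In grain: 0.665891 / 6.47989×10⁻⁵ = 10276.3 grain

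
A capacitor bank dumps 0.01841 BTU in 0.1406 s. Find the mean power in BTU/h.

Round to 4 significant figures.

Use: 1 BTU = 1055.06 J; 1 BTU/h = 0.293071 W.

471.4 BTU/h

0.01841 BTU × 1055.06 → 19.4237 J
P = E / t = 19.4237 J / 0.1406 s = 138.149 W
138.149 W ÷ (0.293071 W/BTU/h) = 471.384 BTU/h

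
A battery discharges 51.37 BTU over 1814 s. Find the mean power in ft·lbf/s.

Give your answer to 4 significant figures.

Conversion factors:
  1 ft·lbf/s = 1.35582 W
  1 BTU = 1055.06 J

51.37 BTU × 1055.06 = 54198.4 J
P = E / t = 54198.4 J / 1814 s = 29.8778 W
29.8778 W ÷ (1.35582 W/ft·lbf/s) = 22.0367 ft·lbf/s

22.04 ft·lbf/s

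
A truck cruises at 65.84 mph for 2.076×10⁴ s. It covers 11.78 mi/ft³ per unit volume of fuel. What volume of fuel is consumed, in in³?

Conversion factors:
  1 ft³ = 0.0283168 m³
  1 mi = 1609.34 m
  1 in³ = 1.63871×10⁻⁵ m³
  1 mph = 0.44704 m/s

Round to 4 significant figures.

65.84 mph → 29.4331 m/s
d = v × t = 29.4331 × 20760 = 611031 m
11.78 mi/ft³ → 669497 m/m³
V = d / (distance per unit fuel) = 611031 / 669497 = 0.912672 m³
In in³: 0.912672 / 1.63871×10⁻⁵ = 55694.5 in³

5.569×10⁴ in³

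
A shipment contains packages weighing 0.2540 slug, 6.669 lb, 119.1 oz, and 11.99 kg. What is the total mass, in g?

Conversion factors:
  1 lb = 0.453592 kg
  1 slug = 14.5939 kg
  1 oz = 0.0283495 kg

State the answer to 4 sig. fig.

0.2540 slug × 14.5939 = 3.70685 kg
6.669 lb × 0.453592 = 3.02501 kg
119.1 oz × 0.0283495 = 3.37643 kg
11.99 kg (already kg)
Sum: 3.70685 + 3.02501 + 3.37643 + 11.99 = 22.0983 kg
In g: 22.0983 / 0.001 = 22098.3 g

2.210×10⁴ g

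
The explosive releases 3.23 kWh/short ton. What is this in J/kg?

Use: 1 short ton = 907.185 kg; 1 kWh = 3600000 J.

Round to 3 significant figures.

3.23 kWh/short ton × 3600000 J/kWh ÷ 907.185 kg/short ton = 12817.7 J/kg
12817.7 J/kg  = 12817.7 J/kg

1.28×10⁴ J/kg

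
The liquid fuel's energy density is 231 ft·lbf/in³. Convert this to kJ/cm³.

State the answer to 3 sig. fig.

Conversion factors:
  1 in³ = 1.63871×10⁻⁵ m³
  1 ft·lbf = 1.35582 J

0.0191 kJ/cm³

231 ft·lbf/in³ × 1.35582 J/ft·lbf ÷ 1.63871×10⁻⁵ m³/in³ = 1.91123×10⁷ J/m³
1.91123×10⁷ J/m³ ÷ 1000 J/kJ × 10⁻⁶ m³/cm³ = 0.0191123 kJ/cm³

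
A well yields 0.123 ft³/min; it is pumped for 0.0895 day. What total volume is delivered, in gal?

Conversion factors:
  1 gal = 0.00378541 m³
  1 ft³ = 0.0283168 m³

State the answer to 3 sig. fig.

0.123 ft³/min → 5.80494×10⁻⁵ m³/s
0.0895 day → 7732.8 s
V = Q × t = 5.80494×10⁻⁵ × 7732.8 = 0.448884 m³
In gal: 0.448884 / 0.00378541 = 118.583 gal

119 gal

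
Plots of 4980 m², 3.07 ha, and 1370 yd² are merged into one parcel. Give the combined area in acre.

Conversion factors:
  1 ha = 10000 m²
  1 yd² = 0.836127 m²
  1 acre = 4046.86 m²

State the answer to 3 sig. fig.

9.10 acre

4980 m² (already m²)
3.07 ha × 10000 = 30700 m²
1370 yd² × 0.836127 = 1145.49 m²
Sum: 4980 + 30700 + 1145.49 = 36825.5 m²
In acre: 36825.5 / 4046.86 = 9.09977 acre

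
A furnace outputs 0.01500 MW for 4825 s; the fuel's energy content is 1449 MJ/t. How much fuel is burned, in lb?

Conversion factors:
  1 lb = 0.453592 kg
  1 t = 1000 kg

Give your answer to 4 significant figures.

110.1 lb

0.01500 MW → 15000 W
E = P × t = 15000 × 4825 = 7.2375×10⁷ J
1449 MJ/t → 1.449×10⁶ J/kg
m = E / e_s = 7.2375×10⁷ / 1.449×10⁶ = 49.9482 kg
In lb: 49.9482 / 0.453592 = 110.117 lb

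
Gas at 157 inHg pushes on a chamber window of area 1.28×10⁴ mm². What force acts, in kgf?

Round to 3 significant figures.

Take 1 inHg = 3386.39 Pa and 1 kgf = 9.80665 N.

694 kgf

157 inHg × 3386.39 → 531663 Pa
1.28×10⁴ mm² × 10⁻⁶ → 0.0128 m²
F = P × A = 531663 Pa × 0.0128 m² = 6805.29 N
6805.29 N ÷ (9.80665 N/kgf) = 693.946 kgf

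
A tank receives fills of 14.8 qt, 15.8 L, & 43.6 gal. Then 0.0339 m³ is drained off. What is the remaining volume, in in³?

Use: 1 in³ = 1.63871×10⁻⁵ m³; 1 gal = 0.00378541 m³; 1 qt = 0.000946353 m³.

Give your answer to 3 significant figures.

14.8 qt × 0.000946353 = 0.014006 m³
15.8 L × 0.001 = 0.0158 m³
43.6 gal × 0.00378541 = 0.165044 m³
0.0339 m³ (already m³)
Net: 0.014006 + 0.0158 + 0.165044 − 0.0339 = 0.16095 m³
In in³: 0.16095 / 1.63871×10⁻⁵ = 9821.75 in³

9820 in³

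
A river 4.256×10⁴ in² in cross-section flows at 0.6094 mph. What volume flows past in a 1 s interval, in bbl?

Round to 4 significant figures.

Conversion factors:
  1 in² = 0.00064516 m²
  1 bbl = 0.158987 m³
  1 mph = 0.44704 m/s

0.6094 mph × 0.44704 = 0.272426 m/s
4.256×10⁴ in² × 0.00064516 = 27.458 m²
V = v × A × t = 0.272426 m/s × 27.458 m² × 1 s = 7.48027 m³
7.48027 m³ ÷ (0.158987 m³/bbl) = 47.0496 bbl

47.05 bbl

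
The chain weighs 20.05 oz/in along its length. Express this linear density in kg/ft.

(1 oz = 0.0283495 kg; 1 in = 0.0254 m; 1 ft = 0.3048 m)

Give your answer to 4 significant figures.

20.05 oz/in × 0.0283495 kg/oz ÷ 0.0254 m/in = 22.3782 kg/m
22.3782 kg/m × 0.3048 m/ft = 6.82088 kg/ft

6.821 kg/ft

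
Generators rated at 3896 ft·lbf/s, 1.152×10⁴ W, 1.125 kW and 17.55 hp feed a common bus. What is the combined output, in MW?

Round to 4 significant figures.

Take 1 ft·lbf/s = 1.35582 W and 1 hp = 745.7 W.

3896 ft·lbf/s × 1.35582 → 5282.27 W
1.152×10⁴ W (already W)
1.125 kW × 1000 → 1125 W
17.55 hp × 745.7 → 13087 W
Total: 5282.27 + 11520 + 1125 + 13087 = 31014.3 W
In MW: 31014.3 / 1000000 = 0.0310143 MW

0.03101 MW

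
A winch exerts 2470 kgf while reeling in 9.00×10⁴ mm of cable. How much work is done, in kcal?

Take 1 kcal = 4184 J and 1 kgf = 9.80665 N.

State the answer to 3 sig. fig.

2470 kgf × 9.80665 = 24222.4 N
9.00×10⁴ mm × 0.001 = 90 m
W = F × d = 24222.4 N × 90 m = 2.18002×10⁶ J
2.18002×10⁶ J ÷ (4184 J/kcal) = 521.037 kcal

521 kcal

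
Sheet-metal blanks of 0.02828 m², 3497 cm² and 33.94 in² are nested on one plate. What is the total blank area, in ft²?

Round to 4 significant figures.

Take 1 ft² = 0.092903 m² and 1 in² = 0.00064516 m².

0.02828 m² (already m²)
3497 cm² × 0.0001 = 0.3497 m²
33.94 in² × 0.00064516 = 0.0218967 m²
Combined: 0.02828 + 0.3497 + 0.0218967 = 0.399877 m²
In ft²: 0.399877 / 0.092903 = 4.30424 ft²

4.304 ft²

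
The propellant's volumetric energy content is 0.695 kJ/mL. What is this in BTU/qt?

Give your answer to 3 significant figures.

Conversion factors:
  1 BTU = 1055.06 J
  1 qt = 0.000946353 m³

0.695 kJ/mL × 1000 J/kJ ÷ 10⁻⁶ m³/mL = 6.95×10⁸ J/m³
6.95×10⁸ J/m³ ÷ 1055.06 J/BTU × 0.000946353 m³/qt = 623.391 BTU/qt

623 BTU/qt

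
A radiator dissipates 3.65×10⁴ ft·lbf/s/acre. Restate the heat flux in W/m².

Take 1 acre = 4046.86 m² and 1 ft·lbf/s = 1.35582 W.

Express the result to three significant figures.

12.2 W/m²

3.65×10⁴ ft·lbf/s/acre × 1.35582 W/ft·lbf/s ÷ 4046.86 m²/acre = 12.2286 W/m²
12.2286 W/m²  = 12.2286 W/m²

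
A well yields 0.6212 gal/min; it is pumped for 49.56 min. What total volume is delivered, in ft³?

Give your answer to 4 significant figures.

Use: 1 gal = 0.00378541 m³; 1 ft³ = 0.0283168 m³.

0.6212 gal/min → 3.91916×10⁻⁵ m³/s
49.56 min → 2973.6 s
V = Q × t = 3.91916×10⁻⁵ × 2973.6 = 0.11654 m³
In ft³: 0.11654 / 0.0283168 = 4.11558 ft³

4.116 ft³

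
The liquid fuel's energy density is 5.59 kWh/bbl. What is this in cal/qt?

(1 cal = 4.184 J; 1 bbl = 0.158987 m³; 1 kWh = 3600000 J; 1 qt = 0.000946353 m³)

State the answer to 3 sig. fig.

2.86×10⁴ cal/qt

5.59 kWh/bbl × 3600000 J/kWh ÷ 0.158987 m³/bbl = 1.26576×10⁸ J/m³
1.26576×10⁸ J/m³ ÷ 4.184 J/cal × 0.000946353 m³/qt = 28629.4 cal/qt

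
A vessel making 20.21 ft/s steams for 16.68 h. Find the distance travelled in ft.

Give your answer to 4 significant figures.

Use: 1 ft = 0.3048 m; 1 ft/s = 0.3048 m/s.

1.214×10⁶ ft

20.21 ft/s × 0.3048 = 6.16001 m/s
16.68 h × 3600 = 60048 s
d = v × t = 6.16001 m/s × 60048 s = 369896 m
369896 m ÷ (0.3048 m/ft) = 1.21357×10⁶ ft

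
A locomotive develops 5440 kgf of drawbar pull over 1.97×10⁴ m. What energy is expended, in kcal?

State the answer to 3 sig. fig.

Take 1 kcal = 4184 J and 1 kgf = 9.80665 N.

2.51×10⁵ kcal

5440 kgf × 9.80665 → 53348.2 N
W = F × d = 53348.2 N × 19700 m = 1.05096×10⁹ J
1.05096×10⁹ J ÷ (4184 J/kcal) = 251185 kcal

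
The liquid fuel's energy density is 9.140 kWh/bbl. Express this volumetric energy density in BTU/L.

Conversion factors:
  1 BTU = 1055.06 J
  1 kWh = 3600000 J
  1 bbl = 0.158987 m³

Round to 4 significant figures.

9.140 kWh/bbl × 3600000 J/kWh ÷ 0.158987 m³/bbl = 2.0696×10⁸ J/m³
2.0696×10⁸ J/m³ ÷ 1055.06 J/BTU × 0.001 m³/L = 196.159 BTU/L

196.2 BTU/L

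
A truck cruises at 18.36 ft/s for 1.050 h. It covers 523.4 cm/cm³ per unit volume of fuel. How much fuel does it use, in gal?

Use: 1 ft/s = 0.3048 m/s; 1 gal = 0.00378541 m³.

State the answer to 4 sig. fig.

18.36 ft/s → 5.59613 m/s
1.050 h → 3780 s
d = v × t = 5.59613 × 3780 = 21153.4 m
523.4 cm/cm³ → 5.234×10⁶ m/m³
V = d / (distance per unit fuel) = 21153.4 / 5.234×10⁶ = 0.00404154 m³
In gal: 0.00404154 / 0.00378541 = 1.06766 gal

1.068 gal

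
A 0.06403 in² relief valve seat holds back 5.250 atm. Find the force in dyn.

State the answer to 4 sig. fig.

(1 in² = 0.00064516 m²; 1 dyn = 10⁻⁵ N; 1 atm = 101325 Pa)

5.250 atm × 101325 → 531956 Pa
0.06403 in² × 0.00064516 → 4.13096×10⁻⁵ m²
F = P × A = 531956 Pa × 4.13096×10⁻⁵ m² = 21.9749 N
21.9749 N ÷ (10⁻⁵ N/dyn) = 2.19749×10⁶ dyn

2.197×10⁶ dyn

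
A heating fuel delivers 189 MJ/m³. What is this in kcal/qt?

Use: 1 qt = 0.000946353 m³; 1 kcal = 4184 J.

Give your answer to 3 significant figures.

42.7 kcal/qt

189 MJ/m³ × 1000000 J/MJ = 1.89×10⁸ J/m³
1.89×10⁸ J/m³ ÷ 4184 J/kcal × 0.000946353 m³/qt = 42.7487 kcal/qt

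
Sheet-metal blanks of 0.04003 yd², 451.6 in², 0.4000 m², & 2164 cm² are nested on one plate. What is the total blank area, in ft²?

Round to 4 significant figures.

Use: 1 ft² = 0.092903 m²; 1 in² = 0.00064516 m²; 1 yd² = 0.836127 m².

10.13 ft²

0.04003 yd² × 0.836127 = 0.0334702 m²
451.6 in² × 0.00064516 = 0.291354 m²
0.4000 m² (already m²)
2164 cm² × 0.0001 = 0.2164 m²
Total: 0.0334702 + 0.291354 + 0.4 + 0.2164 = 0.941224 m²
In ft²: 0.941224 / 0.092903 = 10.1313 ft²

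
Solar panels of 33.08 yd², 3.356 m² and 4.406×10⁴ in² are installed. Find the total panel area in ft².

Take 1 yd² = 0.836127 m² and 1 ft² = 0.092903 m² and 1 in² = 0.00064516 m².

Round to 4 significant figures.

639.8 ft²

33.08 yd² × 0.836127 = 27.6591 m²
3.356 m² (already m²)
4.406×10⁴ in² × 0.00064516 = 28.4257 m²
Combined: 27.6591 + 3.356 + 28.4257 = 59.4408 m²
In ft²: 59.4408 / 0.092903 = 639.816 ft²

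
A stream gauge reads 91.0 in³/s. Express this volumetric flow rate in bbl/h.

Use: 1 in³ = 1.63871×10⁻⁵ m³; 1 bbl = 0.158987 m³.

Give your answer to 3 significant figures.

91.0 in³/s × 1.63871×10⁻⁵ m³/in³ = 0.00149123 m³/s
0.00149123 m³/s ÷ 0.158987 m³/bbl × 3600 s/h = 33.7665 bbl/h

33.8 bbl/h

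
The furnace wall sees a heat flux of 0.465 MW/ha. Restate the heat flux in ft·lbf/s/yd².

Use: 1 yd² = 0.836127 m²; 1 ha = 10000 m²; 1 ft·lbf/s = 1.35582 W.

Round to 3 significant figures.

28.7 ft·lbf/s/yd²

0.465 MW/ha × 1000000 W/MW ÷ 10000 m²/ha = 46.5 W/m²
46.5 W/m² ÷ 1.35582 W/ft·lbf/s × 0.836127 m²/yd² = 28.6763 ft·lbf/s/yd²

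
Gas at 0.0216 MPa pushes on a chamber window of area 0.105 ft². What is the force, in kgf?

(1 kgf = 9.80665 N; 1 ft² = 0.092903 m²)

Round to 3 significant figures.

0.0216 MPa × 1000000 = 21600 Pa
0.105 ft² × 0.092903 = 0.00975482 m²
F = P × A = 21600 Pa × 0.00975482 m² = 210.704 N
210.704 N ÷ (9.80665 N/kgf) = 21.4858 kgf

21.5 kgf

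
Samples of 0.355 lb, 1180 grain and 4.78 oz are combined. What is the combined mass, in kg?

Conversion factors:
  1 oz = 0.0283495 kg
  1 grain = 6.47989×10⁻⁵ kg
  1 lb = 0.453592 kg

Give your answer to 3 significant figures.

0.355 lb × 0.453592 → 0.161025 kg
1180 grain × 6.47989×10⁻⁵ → 0.0764627 kg
4.78 oz × 0.0283495 → 0.135511 kg
Total: 0.161025 + 0.0764627 + 0.135511 = 0.372999 kg

0.373 kg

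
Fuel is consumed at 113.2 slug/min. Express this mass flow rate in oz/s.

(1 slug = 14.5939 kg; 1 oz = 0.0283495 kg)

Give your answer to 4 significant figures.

113.2 slug/min × 14.5939 kg/slug ÷ 60 s/min = 27.5338 kg/s
27.5338 kg/s ÷ 0.0283495 kg/oz = 971.227 oz/s

971.2 oz/s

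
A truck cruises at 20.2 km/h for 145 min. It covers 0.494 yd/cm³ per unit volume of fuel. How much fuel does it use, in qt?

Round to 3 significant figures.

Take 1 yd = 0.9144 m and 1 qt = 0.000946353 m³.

20.2 km/h → 5.61111 m/s
145 min → 8700 s
d = v × t = 5.61111 × 8700 = 48816.7 m
0.494 yd/cm³ → 451714 m/m³
V = d / (distance per unit fuel) = 48816.7 / 451714 = 0.10807 m³
In qt: 0.10807 / 0.000946353 = 114.196 qt

114 qt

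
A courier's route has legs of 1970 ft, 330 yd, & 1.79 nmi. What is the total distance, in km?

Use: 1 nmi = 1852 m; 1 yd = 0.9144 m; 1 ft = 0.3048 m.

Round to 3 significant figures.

1970 ft × 0.3048 = 600.456 m
330 yd × 0.9144 = 301.752 m
1.79 nmi × 1852 = 3315.08 m
Combined: 600.456 + 301.752 + 3315.08 = 4217.29 m
In km: 4217.29 / 1000 = 4.21729 km

4.22 km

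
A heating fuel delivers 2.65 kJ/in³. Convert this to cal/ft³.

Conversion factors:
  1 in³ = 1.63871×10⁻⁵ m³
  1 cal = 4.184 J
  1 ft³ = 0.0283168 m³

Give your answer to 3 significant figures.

1.09×10⁶ cal/ft³

2.65 kJ/in³ × 1000 J/kJ ÷ 1.63871×10⁻⁵ m³/in³ = 1.61713×10⁸ J/m³
1.61713×10⁸ J/m³ ÷ 4.184 J/cal × 0.0283168 m³/ft³ = 1.09445×10⁶ cal/ft³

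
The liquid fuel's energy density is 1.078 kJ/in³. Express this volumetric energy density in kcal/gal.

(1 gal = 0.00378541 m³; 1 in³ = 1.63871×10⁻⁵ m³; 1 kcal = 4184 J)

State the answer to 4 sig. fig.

59.52 kcal/gal

1.078 kJ/in³ × 1000 J/kJ ÷ 1.63871×10⁻⁵ m³/in³ = 6.57835×10⁷ J/m³
6.57835×10⁷ J/m³ ÷ 4184 J/kcal × 0.00378541 m³/gal = 59.5166 kcal/gal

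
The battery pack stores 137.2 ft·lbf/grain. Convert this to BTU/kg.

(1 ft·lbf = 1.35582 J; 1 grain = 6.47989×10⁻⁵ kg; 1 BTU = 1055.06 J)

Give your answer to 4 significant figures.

137.2 ft·lbf/grain × 1.35582 J/ft·lbf ÷ 6.47989×10⁻⁵ kg/grain = 2.8707×10⁶ J/kg
2.8707×10⁶ J/kg ÷ 1055.06 J/BTU = 2720.89 BTU/kg

2721 BTU/kg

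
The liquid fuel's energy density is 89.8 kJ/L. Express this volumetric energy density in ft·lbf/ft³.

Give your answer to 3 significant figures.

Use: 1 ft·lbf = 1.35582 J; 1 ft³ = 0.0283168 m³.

1.88×10⁶ ft·lbf/ft³

89.8 kJ/L × 1000 J/kJ ÷ 0.001 m³/L = 8.98×10⁷ J/m³
8.98×10⁷ J/m³ ÷ 1.35582 J/ft·lbf × 0.0283168 m³/ft³ = 1.87551×10⁶ ft·lbf/ft³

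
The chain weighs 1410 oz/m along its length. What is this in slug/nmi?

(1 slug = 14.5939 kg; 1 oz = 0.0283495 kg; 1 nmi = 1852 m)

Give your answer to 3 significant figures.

5070 slug/nmi

1410 oz/m × 0.0283495 kg/oz = 39.9728 kg/m
39.9728 kg/m ÷ 14.5939 kg/slug × 1852 m/nmi = 5072.64 slug/nmi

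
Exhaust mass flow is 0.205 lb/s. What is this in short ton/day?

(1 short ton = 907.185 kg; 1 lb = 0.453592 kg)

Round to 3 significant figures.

8.86 short ton/day

0.205 lb/s × 0.453592 kg/lb = 0.0929864 kg/s
0.0929864 kg/s ÷ 907.185 kg/short ton × 86400 s/day = 8.85599 short ton/day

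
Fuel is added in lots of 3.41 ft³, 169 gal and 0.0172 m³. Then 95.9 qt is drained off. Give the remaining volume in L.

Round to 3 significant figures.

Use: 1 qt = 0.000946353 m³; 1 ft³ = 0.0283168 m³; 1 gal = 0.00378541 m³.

3.41 ft³ × 0.0283168 = 0.0965603 m³
169 gal × 0.00378541 = 0.639734 m³
0.0172 m³ (already m³)
95.9 qt × 0.000946353 = 0.0907553 m³
Sum: 0.0965603 + 0.639734 + 0.0172 − 0.0907553 = 0.662739 m³
In L: 0.662739 / 0.001 = 662.739 L

663 L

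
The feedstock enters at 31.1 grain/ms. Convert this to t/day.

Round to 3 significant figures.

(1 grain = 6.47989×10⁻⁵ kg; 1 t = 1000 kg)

31.1 grain/ms × 6.47989×10⁻⁵ kg/grain ÷ 0.001 s/ms = 2.01525 kg/s
2.01525 kg/s ÷ 1000 kg/t × 86400 s/day = 174.118 t/day

174 t/day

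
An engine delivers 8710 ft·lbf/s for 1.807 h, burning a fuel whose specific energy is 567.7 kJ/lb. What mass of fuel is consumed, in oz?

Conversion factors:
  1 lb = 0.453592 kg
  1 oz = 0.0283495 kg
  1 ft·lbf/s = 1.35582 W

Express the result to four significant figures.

2165 oz

8710 ft·lbf/s → 11809.2 W
1.807 h → 6505.2 s
E = P × t = 11809.2 × 6505.2 = 7.68212×10⁷ J
567.7 kJ/lb → 1.25157×10⁶ J/kg
m = E / e_s = 7.68212×10⁷ / 1.25157×10⁶ = 61.3799 kg
In oz: 61.3799 / 0.0283495 = 2165.11 oz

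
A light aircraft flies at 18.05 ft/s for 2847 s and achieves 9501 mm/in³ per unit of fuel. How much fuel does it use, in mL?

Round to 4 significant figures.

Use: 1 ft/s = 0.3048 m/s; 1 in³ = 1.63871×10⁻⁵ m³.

18.05 ft/s → 5.50164 m/s
d = v × t = 5.50164 × 2847 = 15663.2 m
9501 mm/in³ → 579785 m/m³
V = d / (distance per unit fuel) = 15663.2 / 579785 = 0.0270155 m³
In mL: 0.0270155 / 10⁻⁶ = 27015.5 mL

2.702×10⁴ mL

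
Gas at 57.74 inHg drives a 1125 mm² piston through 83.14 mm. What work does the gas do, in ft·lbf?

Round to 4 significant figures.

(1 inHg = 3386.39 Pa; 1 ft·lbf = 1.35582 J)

57.74 inHg → 195530 Pa
1125 mm² → 0.001125 m²
F = P × A = 195530 × 0.001125 = 219.971 N
83.14 mm → 0.08314 m
W = F × d = 219.971 × 0.08314 = 18.2884 J
In ft·lbf: 18.2884 / 1.35582 = 13.4888 ft·lbf

13.49 ft·lbf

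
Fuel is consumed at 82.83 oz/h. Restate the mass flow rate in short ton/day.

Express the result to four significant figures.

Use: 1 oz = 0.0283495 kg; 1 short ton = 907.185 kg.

0.06212 short ton/day

82.83 oz/h × 0.0283495 kg/oz ÷ 3600 s/h = 6.52275×10⁻⁴ kg/s
6.52275×10⁻⁴ kg/s ÷ 907.185 kg/short ton × 86400 s/day = 0.0621225 short ton/day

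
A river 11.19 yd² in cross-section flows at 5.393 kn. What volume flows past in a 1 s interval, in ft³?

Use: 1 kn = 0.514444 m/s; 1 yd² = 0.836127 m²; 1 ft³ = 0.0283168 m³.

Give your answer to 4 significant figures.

5.393 kn × 0.514444 = 2.7744 m/s
11.19 yd² × 0.836127 = 9.35626 m²
V = v × A × t = 2.7744 m/s × 9.35626 m² × 1 s = 25.958 m³
25.958 m³ ÷ (0.0283168 m³/ft³) = 916.7 ft³

916.7 ft³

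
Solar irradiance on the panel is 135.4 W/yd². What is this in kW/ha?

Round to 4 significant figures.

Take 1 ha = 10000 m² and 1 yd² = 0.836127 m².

1619 kW/ha

135.4 W/yd² ÷ 0.836127 m²/yd² = 161.937 W/m²
161.937 W/m² ÷ 1000 W/kW × 10000 m²/ha = 1619.37 kW/ha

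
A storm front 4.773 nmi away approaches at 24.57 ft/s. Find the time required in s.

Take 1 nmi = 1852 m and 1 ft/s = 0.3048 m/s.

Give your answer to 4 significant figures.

1180 s

4.773 nmi × 1852 → 8839.6 m
24.57 ft/s × 0.3048 → 7.48894 m/s
t = d / v = 8839.6 m / 7.48894 m/s = 1180.35 s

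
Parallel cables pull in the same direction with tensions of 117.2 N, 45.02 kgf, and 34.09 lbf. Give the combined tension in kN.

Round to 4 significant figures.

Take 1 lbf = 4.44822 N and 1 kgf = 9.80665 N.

117.2 N (already N)
45.02 kgf × 9.80665 = 441.495 N
34.09 lbf × 4.44822 = 151.64 N
Combined: 117.2 + 441.495 + 151.64 = 710.335 N
In kN: 710.335 / 1000 = 0.710335 kN

0.7103 kN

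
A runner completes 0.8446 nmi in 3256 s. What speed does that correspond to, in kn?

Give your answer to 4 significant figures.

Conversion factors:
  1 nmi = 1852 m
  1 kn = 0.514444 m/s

0.8446 nmi × 1852 → 1564.2 m
v = d / t = 1564.2 m / 3256 s = 0.480405 m/s
0.480405 m/s ÷ (0.514444 m/s/kn) = 0.933833 kn

0.9338 kn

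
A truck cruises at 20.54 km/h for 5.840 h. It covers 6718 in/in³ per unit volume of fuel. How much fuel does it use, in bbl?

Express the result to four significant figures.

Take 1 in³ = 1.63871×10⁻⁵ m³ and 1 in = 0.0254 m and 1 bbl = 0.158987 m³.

0.07246 bbl

20.54 km/h → 5.70556 m/s
5.840 h → 21024 s
d = v × t = 5.70556 × 21024 = 119954 m
6718 in/in³ → 1.04129×10⁷ m/m³
V = d / (distance per unit fuel) = 119954 / 1.04129×10⁷ = 0.0115197 m³
In bbl: 0.0115197 / 0.158987 = 0.0724569 bbl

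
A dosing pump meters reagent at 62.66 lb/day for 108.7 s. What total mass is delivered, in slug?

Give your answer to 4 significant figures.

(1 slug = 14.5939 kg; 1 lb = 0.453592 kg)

0.002450 slug

62.66 lb/day → 3.28959×10⁻⁴ kg/s
m = ṁ × t = 3.28959×10⁻⁴ × 108.7 = 0.0357578 kg
In slug: 0.0357578 / 14.5939 = 0.00245019 slug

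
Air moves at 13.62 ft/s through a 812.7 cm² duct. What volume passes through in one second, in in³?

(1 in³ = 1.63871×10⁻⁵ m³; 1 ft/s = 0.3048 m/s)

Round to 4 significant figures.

13.62 ft/s × 0.3048 = 4.15138 m/s
812.7 cm² × 0.0001 = 0.08127 m²
V = v × A × t = 4.15138 m/s × 0.08127 m² × 1 s = 0.337383 m³
0.337383 m³ ÷ (1.63871×10⁻⁵ m³/in³) = 20588.3 in³

2.059×10⁴ in³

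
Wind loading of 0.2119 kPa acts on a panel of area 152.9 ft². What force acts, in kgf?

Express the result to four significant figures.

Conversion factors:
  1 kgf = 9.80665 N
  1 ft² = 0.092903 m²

306.9 kgf

0.2119 kPa × 1000 → 211.9 Pa
152.9 ft² × 0.092903 → 14.2049 m²
F = P × A = 211.9 Pa × 14.2049 m² = 3010.02 N
3010.02 N ÷ (9.80665 N/kgf) = 306.937 kgf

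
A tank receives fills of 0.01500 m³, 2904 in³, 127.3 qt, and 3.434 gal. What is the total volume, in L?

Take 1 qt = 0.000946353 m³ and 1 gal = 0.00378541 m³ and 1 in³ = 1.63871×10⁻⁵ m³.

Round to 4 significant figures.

0.01500 m³ (already m³)
2904 in³ × 1.63871×10⁻⁵ = 0.0475881 m³
127.3 qt × 0.000946353 = 0.120471 m³
3.434 gal × 0.00378541 = 0.0129991 m³
Total: 0.015 + 0.0475881 + 0.120471 + 0.0129991 = 0.196058 m³
In L: 0.196058 / 0.001 = 196.058 L

196.1 L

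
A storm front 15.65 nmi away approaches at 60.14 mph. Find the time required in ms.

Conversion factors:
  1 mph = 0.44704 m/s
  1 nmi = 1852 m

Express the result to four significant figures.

15.65 nmi × 1852 = 28983.8 m
60.14 mph × 0.44704 = 26.885 m/s
t = d / v = 28983.8 m / 26.885 m/s = 1078.07 s
1078.07 s ÷ (0.001 s/ms) = 1.07807×10⁶ ms

1.078×10⁶ ms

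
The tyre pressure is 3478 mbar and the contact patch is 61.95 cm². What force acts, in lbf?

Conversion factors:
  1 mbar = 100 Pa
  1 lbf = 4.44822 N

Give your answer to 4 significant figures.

484.4 lbf

3478 mbar × 100 → 347800 Pa
61.95 cm² × 0.0001 → 0.006195 m²
F = P × A = 347800 Pa × 0.006195 m² = 2154.62 N
2154.62 N ÷ (4.44822 N/lbf) = 484.378 lbf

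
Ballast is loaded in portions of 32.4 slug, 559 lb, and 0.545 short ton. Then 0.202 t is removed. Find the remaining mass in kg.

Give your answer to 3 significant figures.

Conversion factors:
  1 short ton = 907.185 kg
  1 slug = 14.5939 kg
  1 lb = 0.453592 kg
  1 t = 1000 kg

32.4 slug × 14.5939 → 472.842 kg
559 lb × 0.453592 → 253.558 kg
0.545 short ton × 907.185 → 494.416 kg
0.202 t × 1000 → 202 kg
Result: 472.842 + 253.558 + 494.416 − 202 = 1018.82 kg

1020 kg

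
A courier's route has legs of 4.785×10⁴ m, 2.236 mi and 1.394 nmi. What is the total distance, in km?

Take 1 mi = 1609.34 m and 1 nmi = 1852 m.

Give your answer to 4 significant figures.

4.785×10⁴ m (already m)
2.236 mi × 1609.34 = 3598.48 m
1.394 nmi × 1852 = 2581.69 m
Total: 47850 + 3598.48 + 2581.69 = 54030.2 m
In km: 54030.2 / 1000 = 54.0302 km

54.03 km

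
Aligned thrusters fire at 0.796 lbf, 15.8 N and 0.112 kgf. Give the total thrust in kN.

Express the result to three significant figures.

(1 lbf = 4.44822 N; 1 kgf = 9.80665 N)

0.0204 kN

0.796 lbf × 4.44822 = 3.54078 N
15.8 N (already N)
0.112 kgf × 9.80665 = 1.09834 N
Combined: 3.54078 + 15.8 + 1.09834 = 20.4391 N
In kN: 20.4391 / 1000 = 0.0204391 kN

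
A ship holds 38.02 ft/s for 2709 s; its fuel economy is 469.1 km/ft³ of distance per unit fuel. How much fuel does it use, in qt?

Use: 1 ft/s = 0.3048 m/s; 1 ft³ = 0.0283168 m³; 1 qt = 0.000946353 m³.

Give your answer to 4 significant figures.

2.002 qt

38.02 ft/s → 11.5885 m/s
d = v × t = 11.5885 × 2709 = 31393.2 m
469.1 km/ft³ → 1.65661×10⁷ m/m³
V = d / (distance per unit fuel) = 31393.2 / 1.65661×10⁷ = 0.00189503 m³
In qt: 0.00189503 / 0.000946353 = 2.00246 qt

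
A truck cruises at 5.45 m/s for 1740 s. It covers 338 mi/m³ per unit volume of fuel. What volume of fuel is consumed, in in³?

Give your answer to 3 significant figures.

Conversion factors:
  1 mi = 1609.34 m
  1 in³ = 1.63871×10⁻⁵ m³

1060 in³

d = v × t = 5.45 × 1740 = 9483 m
338 mi/m³ → 543957 m/m³
V = d / (distance per unit fuel) = 9483 / 543957 = 0.0174334 m³
In in³: 0.0174334 / 1.63871×10⁻⁵ = 1063.85 in³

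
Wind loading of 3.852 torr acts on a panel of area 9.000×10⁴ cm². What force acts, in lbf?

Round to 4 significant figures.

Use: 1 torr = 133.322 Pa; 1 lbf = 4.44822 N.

1039 lbf

3.852 torr × 133.322 = 513.556 Pa
9.000×10⁴ cm² × 0.0001 = 9 m²
F = P × A = 513.556 Pa × 9 m² = 4622 N
4622 N ÷ (4.44822 N/lbf) = 1039.07 lbf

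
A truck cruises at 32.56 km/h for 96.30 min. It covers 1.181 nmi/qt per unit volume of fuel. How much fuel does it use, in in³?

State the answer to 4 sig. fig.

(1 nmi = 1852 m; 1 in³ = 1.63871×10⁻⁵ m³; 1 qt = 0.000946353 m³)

1380 in³

32.56 km/h → 9.04444 m/s
96.30 min → 5778 s
d = v × t = 9.04444 × 5778 = 52258.8 m
1.181 nmi/qt → 2.3112×10⁶ m/m³
V = d / (distance per unit fuel) = 52258.8 / 2.3112×10⁶ = 0.0226111 m³
In in³: 0.0226111 / 1.63871×10⁻⁵ = 1379.81 in³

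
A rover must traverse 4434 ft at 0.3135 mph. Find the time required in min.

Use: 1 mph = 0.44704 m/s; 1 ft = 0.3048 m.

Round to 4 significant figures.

4434 ft × 0.3048 → 1351.48 m
0.3135 mph × 0.44704 → 0.140147 m/s
t = d / v = 1351.48 m / 0.140147 m/s = 9643.3 s
9643.3 s ÷ (60 s/min) = 160.722 min

160.7 min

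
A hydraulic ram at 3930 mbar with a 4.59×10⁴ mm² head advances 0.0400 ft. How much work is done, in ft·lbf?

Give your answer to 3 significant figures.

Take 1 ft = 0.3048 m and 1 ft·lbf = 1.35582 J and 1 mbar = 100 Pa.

3930 mbar → 393000 Pa
4.59×10⁴ mm² → 0.0459 m²
F = P × A = 393000 × 0.0459 = 18038.7 N
0.0400 ft → 0.012192 m
W = F × d = 18038.7 × 0.012192 = 219.928 J
In ft·lbf: 219.928 / 1.35582 = 162.21 ft·lbf

162 ft·lbf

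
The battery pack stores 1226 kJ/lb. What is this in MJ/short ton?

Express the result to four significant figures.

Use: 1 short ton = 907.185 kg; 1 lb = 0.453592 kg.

1226 kJ/lb × 1000 J/kJ ÷ 0.453592 kg/lb = 2.70287×10⁶ J/kg
2.70287×10⁶ J/kg ÷ 1000000 J/MJ × 907.185 kg/short ton = 2452 MJ/short ton

2452 MJ/short ton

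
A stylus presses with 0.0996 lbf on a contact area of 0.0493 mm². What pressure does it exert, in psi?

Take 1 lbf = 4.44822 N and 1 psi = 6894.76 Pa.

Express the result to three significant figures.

0.0996 lbf × 4.44822 → 0.443043 N
0.0493 mm² × 10⁻⁶ → 4.93×10⁻⁸ m²
P = F / A = 0.443043 N / 4.93×10⁻⁸ m² = 8.98667×10⁶ Pa
8.98667×10⁶ Pa ÷ (6894.76 Pa/psi) = 1303.41 psi

1300 psi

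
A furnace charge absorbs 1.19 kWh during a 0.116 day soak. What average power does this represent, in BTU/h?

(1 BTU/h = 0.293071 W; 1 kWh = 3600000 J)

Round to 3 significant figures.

1.19 kWh × 3600000 = 4.284×10⁶ J
0.116 day × 86400 = 10022.4 s
P = E / t = 4.284×10⁶ J / 10022.4 s = 427.443 W
427.443 W ÷ (0.293071 W/BTU/h) = 1458.5 BTU/h

1460 BTU/h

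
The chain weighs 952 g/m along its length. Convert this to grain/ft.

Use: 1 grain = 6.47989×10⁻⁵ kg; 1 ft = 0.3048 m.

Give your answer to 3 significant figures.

4480 grain/ft

952 g/m × 0.001 kg/g = 0.952 kg/m
0.952 kg/m ÷ 6.47989×10⁻⁵ kg/grain × 0.3048 m/ft = 4478 grain/ft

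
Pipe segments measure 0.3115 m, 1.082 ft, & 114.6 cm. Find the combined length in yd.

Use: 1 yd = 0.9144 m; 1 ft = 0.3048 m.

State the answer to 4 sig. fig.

1.955 yd

0.3115 m (already m)
1.082 ft × 0.3048 = 0.329794 m
114.6 cm × 0.01 = 1.146 m
Sum: 0.3115 + 0.329794 + 1.146 = 1.78729 m
In yd: 1.78729 / 0.9144 = 1.9546 yd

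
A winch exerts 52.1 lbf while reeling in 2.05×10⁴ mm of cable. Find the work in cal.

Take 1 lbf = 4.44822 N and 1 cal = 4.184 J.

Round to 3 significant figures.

52.1 lbf × 4.44822 = 231.752 N
2.05×10⁴ mm × 0.001 = 20.5 m
W = F × d = 231.752 N × 20.5 m = 4750.92 J
4750.92 J ÷ (4.184 J/cal) = 1135.5 cal

1140 cal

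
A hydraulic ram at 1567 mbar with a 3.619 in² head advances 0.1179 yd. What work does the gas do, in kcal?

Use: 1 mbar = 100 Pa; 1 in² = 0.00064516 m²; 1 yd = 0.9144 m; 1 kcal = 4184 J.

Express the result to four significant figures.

0.009427 kcal

1567 mbar → 156700 Pa
3.619 in² → 0.00233483 m²
F = P × A = 156700 × 0.00233483 = 365.868 N
0.1179 yd → 0.107808 m
W = F × d = 365.868 × 0.107808 = 39.4435 J
In kcal: 39.4435 / 4184 = 0.00942722 kcal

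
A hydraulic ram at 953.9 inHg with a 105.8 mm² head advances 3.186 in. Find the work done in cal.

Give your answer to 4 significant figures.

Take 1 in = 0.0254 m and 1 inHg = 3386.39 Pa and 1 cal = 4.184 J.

6.610 cal

953.9 inHg → 3.23028×10⁶ Pa
105.8 mm² → 1.058×10⁻⁴ m²
F = P × A = 3.23028×10⁶ × 1.058×10⁻⁴ = 341.764 N
3.186 in → 0.0809244 m
W = F × d = 341.764 × 0.0809244 = 27.657 J
In cal: 27.657 / 4.184 = 6.61018 cal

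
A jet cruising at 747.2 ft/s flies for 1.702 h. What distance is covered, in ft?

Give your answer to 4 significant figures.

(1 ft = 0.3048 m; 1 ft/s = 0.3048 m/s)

747.2 ft/s × 0.3048 = 227.747 m/s
1.702 h × 3600 = 6127.2 s
d = v × t = 227.747 m/s × 6127.2 s = 1.39545×10⁶ m
1.39545×10⁶ m ÷ (0.3048 m/ft) = 4.57825×10⁶ ft

4.578×10⁶ ft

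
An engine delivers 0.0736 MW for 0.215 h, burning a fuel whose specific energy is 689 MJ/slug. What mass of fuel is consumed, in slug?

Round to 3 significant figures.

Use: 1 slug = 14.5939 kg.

0.0736 MW → 73600 W
0.215 h → 774 s
E = P × t = 73600 × 774 = 5.69664×10⁷ J
689 MJ/slug → 4.72115×10⁷ J/kg
m = E / e_s = 5.69664×10⁷ / 4.72115×10⁷ = 1.20662 kg
In slug: 1.20662 / 14.5939 = 0.0826797 slug

0.0827 slug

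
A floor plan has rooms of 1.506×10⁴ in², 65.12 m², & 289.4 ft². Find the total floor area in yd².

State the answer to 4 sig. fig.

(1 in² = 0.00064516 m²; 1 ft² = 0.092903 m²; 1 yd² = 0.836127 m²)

121.7 yd²

1.506×10⁴ in² × 0.00064516 = 9.71611 m²
65.12 m² (already m²)
289.4 ft² × 0.092903 = 26.8861 m²
Sum: 9.71611 + 65.12 + 26.8861 = 101.722 m²
In yd²: 101.722 / 0.836127 = 121.659 yd²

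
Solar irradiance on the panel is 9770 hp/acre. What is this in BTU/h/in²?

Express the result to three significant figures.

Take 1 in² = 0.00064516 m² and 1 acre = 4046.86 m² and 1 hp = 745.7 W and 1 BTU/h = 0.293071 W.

3.96 BTU/h/in²

9770 hp/acre × 745.7 W/hp ÷ 4046.86 m²/acre = 1800.28 W/m²
1800.28 W/m² ÷ 0.293071 W/BTU/h × 0.00064516 m²/in² = 3.9631 BTU/h/in²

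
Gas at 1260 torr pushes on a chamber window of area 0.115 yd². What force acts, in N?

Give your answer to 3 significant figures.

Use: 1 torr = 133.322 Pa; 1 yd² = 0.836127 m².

1260 torr × 133.322 = 167986 Pa
0.115 yd² × 0.836127 = 0.0961546 m²
F = P × A = 167986 Pa × 0.0961546 m² = 16152.6 N

1.62×10⁴ N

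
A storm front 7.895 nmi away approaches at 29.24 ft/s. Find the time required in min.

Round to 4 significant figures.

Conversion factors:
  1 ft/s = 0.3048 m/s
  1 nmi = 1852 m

7.895 nmi × 1852 → 14621.5 m
29.24 ft/s × 0.3048 → 8.91235 m/s
t = d / v = 14621.5 m / 8.91235 m/s = 1640.59 s
1640.59 s ÷ (60 s/min) = 27.3432 min

27.34 min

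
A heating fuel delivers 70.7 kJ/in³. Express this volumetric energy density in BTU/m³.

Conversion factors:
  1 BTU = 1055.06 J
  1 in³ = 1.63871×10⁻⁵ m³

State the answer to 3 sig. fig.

4.09×10⁶ BTU/m³

70.7 kJ/in³ × 1000 J/kJ ÷ 1.63871×10⁻⁵ m³/in³ = 4.31437×10⁹ J/m³
4.31437×10⁹ J/m³ ÷ 1055.06 J/BTU = 4.08922×10⁶ BTU/m³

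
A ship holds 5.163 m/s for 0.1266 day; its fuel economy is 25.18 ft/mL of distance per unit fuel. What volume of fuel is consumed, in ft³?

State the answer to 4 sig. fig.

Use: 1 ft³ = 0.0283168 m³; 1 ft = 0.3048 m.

0.1266 day → 10938.2 s
d = v × t = 5.163 × 10938.2 = 56473.9 m
25.18 ft/mL → 7.67486×10⁶ m/m³
V = d / (distance per unit fuel) = 56473.9 / 7.67486×10⁶ = 0.0073583 m³
In ft³: 0.0073583 / 0.0283168 = 0.259856 ft³

0.2599 ft³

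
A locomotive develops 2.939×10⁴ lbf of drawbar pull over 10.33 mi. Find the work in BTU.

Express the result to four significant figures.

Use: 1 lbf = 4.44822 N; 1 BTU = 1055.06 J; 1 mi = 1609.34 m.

2.060×10⁶ BTU

2.939×10⁴ lbf × 4.44822 → 130733 N
10.33 mi × 1609.34 → 16624.5 m
W = F × d = 130733 N × 16624.5 m = 2.17337×10⁹ J
2.17337×10⁹ J ÷ (1055.06 J/BTU) = 2.05995×10⁶ BTU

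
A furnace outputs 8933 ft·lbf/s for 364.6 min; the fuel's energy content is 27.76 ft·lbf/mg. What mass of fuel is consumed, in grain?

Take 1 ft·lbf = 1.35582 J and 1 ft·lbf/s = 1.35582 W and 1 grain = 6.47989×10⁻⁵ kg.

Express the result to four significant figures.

1.086×10⁵ grain

8933 ft·lbf/s → 12111.5 W
364.6 min → 21876 s
E = P × t = 12111.5 × 21876 = 2.64951×10⁸ J
27.76 ft·lbf/mg → 3.76376×10⁷ J/kg
m = E / e_s = 2.64951×10⁸ / 3.76376×10⁷ = 7.03953 kg
In grain: 7.03953 / 6.47989×10⁻⁵ = 108637 grain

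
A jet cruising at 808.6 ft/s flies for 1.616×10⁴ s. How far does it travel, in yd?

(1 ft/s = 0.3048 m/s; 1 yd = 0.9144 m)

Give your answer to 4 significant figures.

808.6 ft/s × 0.3048 = 246.461 m/s
d = v × t = 246.461 m/s × 16160 s = 3.98281×10⁶ m
3.98281×10⁶ m ÷ (0.9144 m/yd) = 4.35565×10⁶ yd

4.356×10⁶ yd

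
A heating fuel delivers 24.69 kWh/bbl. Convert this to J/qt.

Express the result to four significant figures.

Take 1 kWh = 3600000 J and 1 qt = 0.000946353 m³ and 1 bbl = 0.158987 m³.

5.291×10⁵ J/qt

24.69 kWh/bbl × 3600000 J/kWh ÷ 0.158987 m³/bbl = 5.59065×10⁸ J/m³
5.59065×10⁸ J/m³ × 0.000946353 m³/qt = 529073 J/qt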